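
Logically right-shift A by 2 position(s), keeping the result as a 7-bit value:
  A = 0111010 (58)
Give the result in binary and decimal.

Logical shift right by 2: drop the bottom 2 bit(s), prepend 2 zero(s) on the left.
  0111010  ->  keep [01110], discard [10], prepend 00
= 0001110

Answer: 0001110 (14)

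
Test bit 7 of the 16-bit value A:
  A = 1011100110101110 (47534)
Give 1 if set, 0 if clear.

Bit 7 is the 8th from the right.
  1011100110101110
          ^
That bit is 1.

Answer: 1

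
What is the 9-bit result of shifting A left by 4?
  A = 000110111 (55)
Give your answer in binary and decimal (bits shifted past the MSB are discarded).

Shift left by 4: drop the top 4 bit(s), append 4 zero(s) on the right.
  000110111  ->  discard [0001], keep [10111], append 0000
= 101110000

Answer: 101110000 (368)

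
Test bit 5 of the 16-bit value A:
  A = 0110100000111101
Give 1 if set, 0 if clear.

Bit 5 is the 6th from the right.
  0110100000111101
            ^
That bit is 1.

Answer: 1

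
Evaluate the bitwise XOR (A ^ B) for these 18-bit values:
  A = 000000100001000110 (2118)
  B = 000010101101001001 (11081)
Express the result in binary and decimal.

Apply ^ to each column (1 where bits differ):
  000000100001000110
^ 000010101101001001
--------------------
  000010001100001111

Answer: 000010001100001111 (8975)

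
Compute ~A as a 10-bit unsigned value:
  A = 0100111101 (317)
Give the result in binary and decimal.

Flip each bit (0->1, 1->0):
  0100111101
  1011000010

Answer: 1011000010 (706)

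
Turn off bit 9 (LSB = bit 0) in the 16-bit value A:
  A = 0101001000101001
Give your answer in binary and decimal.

Mask = ~(1 << 9) = 1111110111111111
Bit 9 of A is 1, so AND-ing with the mask clears it to 0.
  0101001000101001
& 1111110111111111
------------------
  0101000000101001

Answer: 0101000000101001 (20521)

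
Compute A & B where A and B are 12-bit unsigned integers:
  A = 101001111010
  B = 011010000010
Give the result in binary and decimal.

Apply & to each column (1 only where both bits are 1):
  101001111010
& 011010000010
--------------
  001000000010

Answer: 001000000010 (514)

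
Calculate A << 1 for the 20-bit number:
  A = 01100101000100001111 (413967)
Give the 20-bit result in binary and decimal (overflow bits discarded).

Shift left by 1: drop the top 1 bit(s), append 1 zero(s) on the right.
  01100101000100001111  ->  discard [0], keep [1100101000100001111], append 0
= 11001010001000011110

Answer: 11001010001000011110 (827934)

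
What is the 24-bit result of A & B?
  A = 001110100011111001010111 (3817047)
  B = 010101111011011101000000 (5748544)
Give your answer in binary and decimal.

Apply & to each column (1 only where both bits are 1):
  001110100011111001010111
& 010101111011011101000000
--------------------------
  000100100011011001000000

Answer: 000100100011011001000000 (1193536)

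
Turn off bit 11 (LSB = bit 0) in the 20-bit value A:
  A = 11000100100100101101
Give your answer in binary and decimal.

Mask = ~(1 << 11) = 11111111011111111111
Bit 11 of A is 1, so AND-ing with the mask clears it to 0.
  11000100100100101101
& 11111111011111111111
----------------------
  11000100000100101101

Answer: 11000100000100101101 (803117)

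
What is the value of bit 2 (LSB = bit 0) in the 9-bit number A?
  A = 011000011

Bit 2 is the 3rd from the right.
  011000011
        ^
That bit is 0.

Answer: 0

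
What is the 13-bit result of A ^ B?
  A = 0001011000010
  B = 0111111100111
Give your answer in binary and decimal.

Apply ^ to each column (1 where bits differ):
  0001011000010
^ 0111111100111
---------------
  0110100100101

Answer: 0110100100101 (3365)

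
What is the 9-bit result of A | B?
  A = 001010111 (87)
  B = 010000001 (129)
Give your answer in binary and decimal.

Apply | to each column (1 where either bit is 1):
  001010111
| 010000001
-----------
  011010111

Answer: 011010111 (215)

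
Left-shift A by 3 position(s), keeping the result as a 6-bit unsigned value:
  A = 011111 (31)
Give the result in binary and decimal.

Shift left by 3: drop the top 3 bit(s), append 3 zero(s) on the right.
  011111  ->  discard [011], keep [111], append 000
= 111000

Answer: 111000 (56)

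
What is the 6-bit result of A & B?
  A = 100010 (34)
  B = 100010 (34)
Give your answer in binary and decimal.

Apply & to each column (1 only where both bits are 1):
  100010
& 100010
--------
  100010

Answer: 100010 (34)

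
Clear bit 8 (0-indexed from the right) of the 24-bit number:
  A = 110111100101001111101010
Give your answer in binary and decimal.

Mask = ~(1 << 8) = 111111111111111011111111
Bit 8 of A is 1, so AND-ing with the mask clears it to 0.
  110111100101001111101010
& 111111111111111011111111
--------------------------
  110111100101001011101010

Answer: 110111100101001011101010 (14570218)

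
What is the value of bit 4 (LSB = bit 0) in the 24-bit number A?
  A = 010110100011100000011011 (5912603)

Bit 4 is the 5th from the right.
  010110100011100000011011
                     ^
That bit is 1.

Answer: 1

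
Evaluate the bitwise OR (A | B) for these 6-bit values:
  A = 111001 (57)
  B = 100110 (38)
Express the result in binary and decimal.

Apply | to each column (1 where either bit is 1):
  111001
| 100110
--------
  111111

Answer: 111111 (63)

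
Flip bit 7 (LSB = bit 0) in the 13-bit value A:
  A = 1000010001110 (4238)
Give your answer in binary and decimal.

Mask = 1 << 7 = 0000010000000
Bit 7 of A is 1; XOR with the mask flips it to 0.
  1000010001110
^ 0000010000000
---------------
  1000000001110

Answer: 1000000001110 (4110)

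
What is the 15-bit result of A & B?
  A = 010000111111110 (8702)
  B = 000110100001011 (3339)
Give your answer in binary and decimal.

Apply & to each column (1 only where both bits are 1):
  010000111111110
& 000110100001011
-----------------
  000000100001010

Answer: 000000100001010 (266)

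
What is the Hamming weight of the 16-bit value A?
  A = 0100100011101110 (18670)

0100100011101110
1-bits at positions (from bit 0 = LSB): 1, 2, 3, 5, 6, 7, 11, 14
Count = 8

Answer: 8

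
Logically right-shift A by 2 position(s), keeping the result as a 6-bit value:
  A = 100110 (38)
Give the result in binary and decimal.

Logical shift right by 2: drop the bottom 2 bit(s), prepend 2 zero(s) on the left.
  100110  ->  keep [1001], discard [10], prepend 00
= 001001

Answer: 001001 (9)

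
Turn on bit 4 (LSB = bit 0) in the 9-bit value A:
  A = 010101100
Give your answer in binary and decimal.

Mask = 1 << 4 = 000010000
Bit 4 of A is 0, so OR-ing with the mask flips it to 1.
  010101100
| 000010000
-----------
  010111100

Answer: 010111100 (188)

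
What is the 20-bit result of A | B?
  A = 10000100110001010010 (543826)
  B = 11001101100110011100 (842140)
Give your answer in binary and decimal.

Apply | to each column (1 where either bit is 1):
  10000100110001010010
| 11001101100110011100
----------------------
  11001101110111011110

Answer: 11001101110111011110 (843230)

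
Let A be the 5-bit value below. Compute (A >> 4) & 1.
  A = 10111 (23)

Bit 4 is the 5th from the right.
  10111
  ^
That bit is 1.

Answer: 1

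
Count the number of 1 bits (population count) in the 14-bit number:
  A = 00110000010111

00110000010111
1-bits at positions (from bit 0 = LSB): 0, 1, 2, 4, 10, 11
Count = 6

Answer: 6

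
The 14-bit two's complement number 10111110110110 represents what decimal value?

MSB is 1, so the value is negative. Find the magnitude:
1. Invert bits:  01000001001001
2. Add 1:        01000001001010  = 4170
3. Apply sign:   -4170

Answer: -4170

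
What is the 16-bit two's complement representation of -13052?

1. Binary of +13052:  0011001011111100
2. Invert bits:     1100110100000011
3. Add 1:           1100110100000100

Answer: 1100110100000100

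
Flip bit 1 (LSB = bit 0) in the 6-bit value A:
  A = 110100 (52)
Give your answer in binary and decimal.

Mask = 1 << 1 = 000010
Bit 1 of A is 0; XOR with the mask flips it to 1.
  110100
^ 000010
--------
  110110

Answer: 110110 (54)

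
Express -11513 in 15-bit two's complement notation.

1. Binary of +11513:  010110011111001
2. Invert bits:     101001100000110
3. Add 1:           101001100000111

Answer: 101001100000111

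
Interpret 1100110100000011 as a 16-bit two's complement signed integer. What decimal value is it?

MSB is 1, so the value is negative. Find the magnitude:
1. Invert bits:  0011001011111100
2. Add 1:        0011001011111101  = 13053
3. Apply sign:   -13053

Answer: -13053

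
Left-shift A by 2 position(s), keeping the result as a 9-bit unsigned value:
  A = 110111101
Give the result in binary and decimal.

Shift left by 2: drop the top 2 bit(s), append 2 zero(s) on the right.
  110111101  ->  discard [11], keep [0111101], append 00
= 011110100

Answer: 011110100 (244)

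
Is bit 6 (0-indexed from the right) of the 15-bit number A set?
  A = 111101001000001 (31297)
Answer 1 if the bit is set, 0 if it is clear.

Bit 6 is the 7th from the right.
  111101001000001
          ^
That bit is 1.

Answer: 1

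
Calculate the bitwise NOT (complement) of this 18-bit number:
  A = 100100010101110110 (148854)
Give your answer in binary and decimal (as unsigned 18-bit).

Flip each bit (0->1, 1->0):
  100100010101110110
  011011101010001001

Answer: 011011101010001001 (113289)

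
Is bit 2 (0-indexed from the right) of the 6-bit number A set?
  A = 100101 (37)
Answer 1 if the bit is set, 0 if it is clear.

Bit 2 is the 3rd from the right.
  100101
     ^
That bit is 1.

Answer: 1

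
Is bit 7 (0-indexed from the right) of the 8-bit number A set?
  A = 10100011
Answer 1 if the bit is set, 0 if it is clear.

Bit 7 is the 8th from the right.
  10100011
  ^
That bit is 1.

Answer: 1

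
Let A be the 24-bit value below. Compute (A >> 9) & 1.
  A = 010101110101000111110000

Bit 9 is the 10th from the right.
  010101110101000111110000
                ^
That bit is 0.

Answer: 0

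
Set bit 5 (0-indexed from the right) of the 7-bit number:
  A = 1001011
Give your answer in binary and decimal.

Mask = 1 << 5 = 0100000
Bit 5 of A is 0, so OR-ing with the mask flips it to 1.
  1001011
| 0100000
---------
  1101011

Answer: 1101011 (107)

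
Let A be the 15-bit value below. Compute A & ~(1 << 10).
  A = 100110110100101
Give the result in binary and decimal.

Mask = ~(1 << 10) = 111101111111111
Bit 10 of A is 1, so AND-ing with the mask clears it to 0.
  100110110100101
& 111101111111111
-----------------
  100100110100101

Answer: 100100110100101 (18853)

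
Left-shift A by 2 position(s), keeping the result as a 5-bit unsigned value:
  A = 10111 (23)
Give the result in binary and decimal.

Shift left by 2: drop the top 2 bit(s), append 2 zero(s) on the right.
  10111  ->  discard [10], keep [111], append 00
= 11100

Answer: 11100 (28)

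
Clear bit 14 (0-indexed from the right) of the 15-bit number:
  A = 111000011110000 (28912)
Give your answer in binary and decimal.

Mask = ~(1 << 14) = 011111111111111
Bit 14 of A is 1, so AND-ing with the mask clears it to 0.
  111000011110000
& 011111111111111
-----------------
  011000011110000

Answer: 011000011110000 (12528)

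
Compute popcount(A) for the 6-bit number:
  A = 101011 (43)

101011
1-bits at positions (from bit 0 = LSB): 0, 1, 3, 5
Count = 4

Answer: 4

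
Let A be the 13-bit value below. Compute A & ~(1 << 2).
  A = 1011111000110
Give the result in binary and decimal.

Mask = ~(1 << 2) = 1111111111011
Bit 2 of A is 1, so AND-ing with the mask clears it to 0.
  1011111000110
& 1111111111011
---------------
  1011111000010

Answer: 1011111000010 (6082)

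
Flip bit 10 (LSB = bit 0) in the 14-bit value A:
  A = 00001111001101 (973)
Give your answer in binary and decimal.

Mask = 1 << 10 = 00010000000000
Bit 10 of A is 0; XOR with the mask flips it to 1.
  00001111001101
^ 00010000000000
----------------
  00011111001101

Answer: 00011111001101 (1997)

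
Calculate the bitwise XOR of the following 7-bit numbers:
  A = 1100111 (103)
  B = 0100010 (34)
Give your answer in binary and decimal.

Apply ^ to each column (1 where bits differ):
  1100111
^ 0100010
---------
  1000101

Answer: 1000101 (69)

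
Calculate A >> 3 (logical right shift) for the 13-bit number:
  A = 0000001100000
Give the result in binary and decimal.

Logical shift right by 3: drop the bottom 3 bit(s), prepend 3 zero(s) on the left.
  0000001100000  ->  keep [0000001100], discard [000], prepend 000
= 0000000001100

Answer: 0000000001100 (12)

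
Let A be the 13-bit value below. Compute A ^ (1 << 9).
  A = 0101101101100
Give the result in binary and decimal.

Mask = 1 << 9 = 0001000000000
Bit 9 of A is 1; XOR with the mask flips it to 0.
  0101101101100
^ 0001000000000
---------------
  0100101101100

Answer: 0100101101100 (2412)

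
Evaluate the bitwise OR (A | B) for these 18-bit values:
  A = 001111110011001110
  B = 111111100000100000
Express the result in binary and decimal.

Apply | to each column (1 where either bit is 1):
  001111110011001110
| 111111100000100000
--------------------
  111111110011101110

Answer: 111111110011101110 (261358)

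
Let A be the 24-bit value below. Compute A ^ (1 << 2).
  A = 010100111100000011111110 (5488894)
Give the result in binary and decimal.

Mask = 1 << 2 = 000000000000000000000100
Bit 2 of A is 1; XOR with the mask flips it to 0.
  010100111100000011111110
^ 000000000000000000000100
--------------------------
  010100111100000011111010

Answer: 010100111100000011111010 (5488890)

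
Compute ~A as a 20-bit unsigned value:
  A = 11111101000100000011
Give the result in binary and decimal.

Flip each bit (0->1, 1->0):
  11111101000100000011
  00000010111011111100

Answer: 00000010111011111100 (12028)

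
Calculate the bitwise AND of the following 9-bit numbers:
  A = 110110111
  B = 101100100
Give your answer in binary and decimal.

Apply & to each column (1 only where both bits are 1):
  110110111
& 101100100
-----------
  100100100

Answer: 100100100 (292)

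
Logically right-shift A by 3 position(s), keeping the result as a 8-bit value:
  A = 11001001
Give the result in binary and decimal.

Logical shift right by 3: drop the bottom 3 bit(s), prepend 3 zero(s) on the left.
  11001001  ->  keep [11001], discard [001], prepend 000
= 00011001

Answer: 00011001 (25)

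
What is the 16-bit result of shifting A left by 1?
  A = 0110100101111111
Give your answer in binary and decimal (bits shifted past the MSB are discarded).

Shift left by 1: drop the top 1 bit(s), append 1 zero(s) on the right.
  0110100101111111  ->  discard [0], keep [110100101111111], append 0
= 1101001011111110

Answer: 1101001011111110 (54014)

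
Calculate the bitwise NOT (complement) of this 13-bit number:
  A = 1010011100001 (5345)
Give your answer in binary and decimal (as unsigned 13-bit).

Flip each bit (0->1, 1->0):
  1010011100001
  0101100011110

Answer: 0101100011110 (2846)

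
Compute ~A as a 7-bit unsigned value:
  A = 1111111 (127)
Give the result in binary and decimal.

Flip each bit (0->1, 1->0):
  1111111
  0000000

Answer: 0000000 (0)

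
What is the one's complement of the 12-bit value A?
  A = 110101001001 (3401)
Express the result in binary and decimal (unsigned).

Flip each bit (0->1, 1->0):
  110101001001
  001010110110

Answer: 001010110110 (694)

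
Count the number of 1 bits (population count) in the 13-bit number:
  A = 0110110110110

0110110110110
1-bits at positions (from bit 0 = LSB): 1, 2, 4, 5, 7, 8, 10, 11
Count = 8

Answer: 8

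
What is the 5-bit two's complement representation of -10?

1. Binary of +10:  01010
2. Invert bits:     10101
3. Add 1:           10110

Answer: 10110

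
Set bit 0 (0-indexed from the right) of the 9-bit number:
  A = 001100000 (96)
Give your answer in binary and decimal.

Mask = 1 << 0 = 000000001
Bit 0 of A is 0, so OR-ing with the mask flips it to 1.
  001100000
| 000000001
-----------
  001100001

Answer: 001100001 (97)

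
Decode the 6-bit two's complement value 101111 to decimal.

MSB is 1, so the value is negative. Find the magnitude:
1. Invert bits:  010000
2. Add 1:        010001  = 17
3. Apply sign:   -17

Answer: -17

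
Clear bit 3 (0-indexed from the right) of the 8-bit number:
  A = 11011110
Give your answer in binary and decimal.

Mask = ~(1 << 3) = 11110111
Bit 3 of A is 1, so AND-ing with the mask clears it to 0.
  11011110
& 11110111
----------
  11010110

Answer: 11010110 (214)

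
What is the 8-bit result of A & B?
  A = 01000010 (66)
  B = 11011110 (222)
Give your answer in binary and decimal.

Apply & to each column (1 only where both bits are 1):
  01000010
& 11011110
----------
  01000010

Answer: 01000010 (66)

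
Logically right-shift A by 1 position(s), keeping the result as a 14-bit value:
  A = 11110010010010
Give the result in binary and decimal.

Logical shift right by 1: drop the bottom 1 bit(s), prepend 1 zero(s) on the left.
  11110010010010  ->  keep [1111001001001], discard [0], prepend 0
= 01111001001001

Answer: 01111001001001 (7753)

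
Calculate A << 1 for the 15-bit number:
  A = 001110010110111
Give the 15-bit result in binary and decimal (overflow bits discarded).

Shift left by 1: drop the top 1 bit(s), append 1 zero(s) on the right.
  001110010110111  ->  discard [0], keep [01110010110111], append 0
= 011100101101110

Answer: 011100101101110 (14702)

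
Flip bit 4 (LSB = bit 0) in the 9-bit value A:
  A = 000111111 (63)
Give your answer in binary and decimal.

Mask = 1 << 4 = 000010000
Bit 4 of A is 1; XOR with the mask flips it to 0.
  000111111
^ 000010000
-----------
  000101111

Answer: 000101111 (47)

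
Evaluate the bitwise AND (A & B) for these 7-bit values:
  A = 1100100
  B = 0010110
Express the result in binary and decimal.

Apply & to each column (1 only where both bits are 1):
  1100100
& 0010110
---------
  0000100

Answer: 0000100 (4)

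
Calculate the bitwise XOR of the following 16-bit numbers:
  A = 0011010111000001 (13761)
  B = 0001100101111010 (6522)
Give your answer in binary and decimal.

Apply ^ to each column (1 where bits differ):
  0011010111000001
^ 0001100101111010
------------------
  0010110010111011

Answer: 0010110010111011 (11451)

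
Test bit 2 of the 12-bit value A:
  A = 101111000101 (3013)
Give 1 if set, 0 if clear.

Bit 2 is the 3rd from the right.
  101111000101
           ^
That bit is 1.

Answer: 1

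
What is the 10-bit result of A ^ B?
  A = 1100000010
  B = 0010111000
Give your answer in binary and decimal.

Apply ^ to each column (1 where bits differ):
  1100000010
^ 0010111000
------------
  1110111010

Answer: 1110111010 (954)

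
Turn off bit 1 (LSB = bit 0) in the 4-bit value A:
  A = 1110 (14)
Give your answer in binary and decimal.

Mask = ~(1 << 1) = 1101
Bit 1 of A is 1, so AND-ing with the mask clears it to 0.
  1110
& 1101
------
  1100

Answer: 1100 (12)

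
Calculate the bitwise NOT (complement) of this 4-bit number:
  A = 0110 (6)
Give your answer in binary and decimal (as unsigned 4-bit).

Flip each bit (0->1, 1->0):
  0110
  1001

Answer: 1001 (9)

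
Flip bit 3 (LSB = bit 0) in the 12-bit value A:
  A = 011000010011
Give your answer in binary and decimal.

Mask = 1 << 3 = 000000001000
Bit 3 of A is 0; XOR with the mask flips it to 1.
  011000010011
^ 000000001000
--------------
  011000011011

Answer: 011000011011 (1563)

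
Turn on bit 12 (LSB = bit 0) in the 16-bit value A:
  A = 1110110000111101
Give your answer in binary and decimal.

Mask = 1 << 12 = 0001000000000000
Bit 12 of A is 0, so OR-ing with the mask flips it to 1.
  1110110000111101
| 0001000000000000
------------------
  1111110000111101

Answer: 1111110000111101 (64573)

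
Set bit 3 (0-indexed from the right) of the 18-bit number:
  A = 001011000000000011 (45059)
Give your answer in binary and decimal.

Mask = 1 << 3 = 000000000000001000
Bit 3 of A is 0, so OR-ing with the mask flips it to 1.
  001011000000000011
| 000000000000001000
--------------------
  001011000000001011

Answer: 001011000000001011 (45067)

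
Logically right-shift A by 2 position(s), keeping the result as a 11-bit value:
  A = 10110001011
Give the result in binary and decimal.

Logical shift right by 2: drop the bottom 2 bit(s), prepend 2 zero(s) on the left.
  10110001011  ->  keep [101100010], discard [11], prepend 00
= 00101100010

Answer: 00101100010 (354)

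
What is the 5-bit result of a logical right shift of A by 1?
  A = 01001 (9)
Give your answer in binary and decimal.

Logical shift right by 1: drop the bottom 1 bit(s), prepend 1 zero(s) on the left.
  01001  ->  keep [0100], discard [1], prepend 0
= 00100

Answer: 00100 (4)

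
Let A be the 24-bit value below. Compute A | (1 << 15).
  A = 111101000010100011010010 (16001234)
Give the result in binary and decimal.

Mask = 1 << 15 = 000000001000000000000000
Bit 15 of A is 0, so OR-ing with the mask flips it to 1.
  111101000010100011010010
| 000000001000000000000000
--------------------------
  111101001010100011010010

Answer: 111101001010100011010010 (16034002)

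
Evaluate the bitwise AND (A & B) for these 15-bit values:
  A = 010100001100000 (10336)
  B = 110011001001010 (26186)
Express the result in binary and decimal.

Apply & to each column (1 only where both bits are 1):
  010100001100000
& 110011001001010
-----------------
  010000001000000

Answer: 010000001000000 (8256)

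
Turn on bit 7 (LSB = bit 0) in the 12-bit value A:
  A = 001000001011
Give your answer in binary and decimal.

Mask = 1 << 7 = 000010000000
Bit 7 of A is 0, so OR-ing with the mask flips it to 1.
  001000001011
| 000010000000
--------------
  001010001011

Answer: 001010001011 (651)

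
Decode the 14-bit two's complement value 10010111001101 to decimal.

MSB is 1, so the value is negative. Find the magnitude:
1. Invert bits:  01101000110010
2. Add 1:        01101000110011  = 6707
3. Apply sign:   -6707

Answer: -6707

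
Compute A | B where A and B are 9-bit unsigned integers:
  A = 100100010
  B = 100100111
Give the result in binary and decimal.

Apply | to each column (1 where either bit is 1):
  100100010
| 100100111
-----------
  100100111

Answer: 100100111 (295)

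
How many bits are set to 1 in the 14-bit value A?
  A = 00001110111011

00001110111011
1-bits at positions (from bit 0 = LSB): 0, 1, 3, 4, 5, 7, 8, 9
Count = 8

Answer: 8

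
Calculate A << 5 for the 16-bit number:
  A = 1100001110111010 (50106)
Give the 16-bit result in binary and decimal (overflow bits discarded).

Shift left by 5: drop the top 5 bit(s), append 5 zero(s) on the right.
  1100001110111010  ->  discard [11000], keep [01110111010], append 00000
= 0111011101000000

Answer: 0111011101000000 (30528)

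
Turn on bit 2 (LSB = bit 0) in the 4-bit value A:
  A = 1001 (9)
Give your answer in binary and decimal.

Mask = 1 << 2 = 0100
Bit 2 of A is 0, so OR-ing with the mask flips it to 1.
  1001
| 0100
------
  1101

Answer: 1101 (13)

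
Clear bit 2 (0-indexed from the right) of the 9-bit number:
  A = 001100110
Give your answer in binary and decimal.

Mask = ~(1 << 2) = 111111011
Bit 2 of A is 1, so AND-ing with the mask clears it to 0.
  001100110
& 111111011
-----------
  001100010

Answer: 001100010 (98)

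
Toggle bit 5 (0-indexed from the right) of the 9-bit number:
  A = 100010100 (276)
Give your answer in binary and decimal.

Mask = 1 << 5 = 000100000
Bit 5 of A is 0; XOR with the mask flips it to 1.
  100010100
^ 000100000
-----------
  100110100

Answer: 100110100 (308)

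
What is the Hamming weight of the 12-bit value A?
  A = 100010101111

100010101111
1-bits at positions (from bit 0 = LSB): 0, 1, 2, 3, 5, 7, 11
Count = 7

Answer: 7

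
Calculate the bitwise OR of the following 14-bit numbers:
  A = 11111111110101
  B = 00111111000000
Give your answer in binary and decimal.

Apply | to each column (1 where either bit is 1):
  11111111110101
| 00111111000000
----------------
  11111111110101

Answer: 11111111110101 (16373)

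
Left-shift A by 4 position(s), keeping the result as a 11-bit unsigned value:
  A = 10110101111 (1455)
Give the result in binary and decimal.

Shift left by 4: drop the top 4 bit(s), append 4 zero(s) on the right.
  10110101111  ->  discard [1011], keep [0101111], append 0000
= 01011110000

Answer: 01011110000 (752)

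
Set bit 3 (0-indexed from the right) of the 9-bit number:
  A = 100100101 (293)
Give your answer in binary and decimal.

Mask = 1 << 3 = 000001000
Bit 3 of A is 0, so OR-ing with the mask flips it to 1.
  100100101
| 000001000
-----------
  100101101

Answer: 100101101 (301)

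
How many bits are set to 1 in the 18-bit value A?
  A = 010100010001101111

010100010001101111
1-bits at positions (from bit 0 = LSB): 0, 1, 2, 3, 5, 6, 10, 14, 16
Count = 9

Answer: 9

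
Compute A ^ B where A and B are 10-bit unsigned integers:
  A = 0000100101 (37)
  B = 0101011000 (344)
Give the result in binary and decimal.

Apply ^ to each column (1 where bits differ):
  0000100101
^ 0101011000
------------
  0101111101

Answer: 0101111101 (381)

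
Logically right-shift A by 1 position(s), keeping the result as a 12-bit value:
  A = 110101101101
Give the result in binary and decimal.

Logical shift right by 1: drop the bottom 1 bit(s), prepend 1 zero(s) on the left.
  110101101101  ->  keep [11010110110], discard [1], prepend 0
= 011010110110

Answer: 011010110110 (1718)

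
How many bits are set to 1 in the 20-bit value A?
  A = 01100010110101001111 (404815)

01100010110101001111
1-bits at positions (from bit 0 = LSB): 0, 1, 2, 3, 6, 8, 10, 11, 13, 17, 18
Count = 11

Answer: 11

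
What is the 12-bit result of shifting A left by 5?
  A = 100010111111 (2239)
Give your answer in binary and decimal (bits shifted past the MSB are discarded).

Shift left by 5: drop the top 5 bit(s), append 5 zero(s) on the right.
  100010111111  ->  discard [10001], keep [0111111], append 00000
= 011111100000

Answer: 011111100000 (2016)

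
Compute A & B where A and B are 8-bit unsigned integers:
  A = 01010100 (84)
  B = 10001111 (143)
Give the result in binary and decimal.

Apply & to each column (1 only where both bits are 1):
  01010100
& 10001111
----------
  00000100

Answer: 00000100 (4)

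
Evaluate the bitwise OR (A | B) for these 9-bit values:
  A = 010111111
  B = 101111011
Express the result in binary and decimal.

Apply | to each column (1 where either bit is 1):
  010111111
| 101111011
-----------
  111111111

Answer: 111111111 (511)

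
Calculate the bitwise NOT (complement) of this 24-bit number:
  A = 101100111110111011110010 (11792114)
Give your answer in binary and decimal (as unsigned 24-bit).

Flip each bit (0->1, 1->0):
  101100111110111011110010
  010011000001000100001101

Answer: 010011000001000100001101 (4985101)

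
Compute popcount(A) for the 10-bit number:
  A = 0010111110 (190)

0010111110
1-bits at positions (from bit 0 = LSB): 1, 2, 3, 4, 5, 7
Count = 6

Answer: 6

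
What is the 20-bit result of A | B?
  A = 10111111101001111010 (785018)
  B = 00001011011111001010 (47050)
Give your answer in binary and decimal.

Apply | to each column (1 where either bit is 1):
  10111111101001111010
| 00001011011111001010
----------------------
  10111111111111111010

Answer: 10111111111111111010 (786426)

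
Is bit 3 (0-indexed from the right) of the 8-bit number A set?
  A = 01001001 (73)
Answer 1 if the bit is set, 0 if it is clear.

Bit 3 is the 4th from the right.
  01001001
      ^
That bit is 1.

Answer: 1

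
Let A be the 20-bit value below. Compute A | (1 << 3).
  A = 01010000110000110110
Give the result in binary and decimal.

Mask = 1 << 3 = 00000000000000001000
Bit 3 of A is 0, so OR-ing with the mask flips it to 1.
  01010000110000110110
| 00000000000000001000
----------------------
  01010000110000111110

Answer: 01010000110000111110 (330814)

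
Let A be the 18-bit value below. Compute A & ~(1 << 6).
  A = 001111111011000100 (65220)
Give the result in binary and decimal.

Mask = ~(1 << 6) = 111111111110111111
Bit 6 of A is 1, so AND-ing with the mask clears it to 0.
  001111111011000100
& 111111111110111111
--------------------
  001111111010000100

Answer: 001111111010000100 (65156)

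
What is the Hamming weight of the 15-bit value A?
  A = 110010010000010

110010010000010
1-bits at positions (from bit 0 = LSB): 1, 7, 10, 13, 14
Count = 5

Answer: 5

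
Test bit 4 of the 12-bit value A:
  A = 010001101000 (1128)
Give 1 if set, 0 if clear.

Bit 4 is the 5th from the right.
  010001101000
         ^
That bit is 0.

Answer: 0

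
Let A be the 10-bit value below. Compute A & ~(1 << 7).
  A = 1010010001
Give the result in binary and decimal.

Mask = ~(1 << 7) = 1101111111
Bit 7 of A is 1, so AND-ing with the mask clears it to 0.
  1010010001
& 1101111111
------------
  1000010001

Answer: 1000010001 (529)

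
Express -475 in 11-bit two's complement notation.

1. Binary of +475:  00111011011
2. Invert bits:     11000100100
3. Add 1:           11000100101

Answer: 11000100101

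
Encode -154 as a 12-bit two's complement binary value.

1. Binary of +154:  000010011010
2. Invert bits:     111101100101
3. Add 1:           111101100110

Answer: 111101100110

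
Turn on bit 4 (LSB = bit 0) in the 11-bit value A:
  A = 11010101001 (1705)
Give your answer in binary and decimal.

Mask = 1 << 4 = 00000010000
Bit 4 of A is 0, so OR-ing with the mask flips it to 1.
  11010101001
| 00000010000
-------------
  11010111001

Answer: 11010111001 (1721)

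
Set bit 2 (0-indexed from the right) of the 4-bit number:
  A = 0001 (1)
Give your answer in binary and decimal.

Mask = 1 << 2 = 0100
Bit 2 of A is 0, so OR-ing with the mask flips it to 1.
  0001
| 0100
------
  0101

Answer: 0101 (5)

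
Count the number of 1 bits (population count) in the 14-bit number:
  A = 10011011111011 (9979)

10011011111011
1-bits at positions (from bit 0 = LSB): 0, 1, 3, 4, 5, 6, 7, 9, 10, 13
Count = 10

Answer: 10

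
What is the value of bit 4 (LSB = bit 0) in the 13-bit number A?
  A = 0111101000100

Bit 4 is the 5th from the right.
  0111101000100
          ^
That bit is 0.

Answer: 0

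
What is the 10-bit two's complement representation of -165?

1. Binary of +165:  0010100101
2. Invert bits:     1101011010
3. Add 1:           1101011011

Answer: 1101011011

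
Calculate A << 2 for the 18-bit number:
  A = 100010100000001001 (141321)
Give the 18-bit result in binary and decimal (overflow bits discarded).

Shift left by 2: drop the top 2 bit(s), append 2 zero(s) on the right.
  100010100000001001  ->  discard [10], keep [0010100000001001], append 00
= 001010000000100100

Answer: 001010000000100100 (40996)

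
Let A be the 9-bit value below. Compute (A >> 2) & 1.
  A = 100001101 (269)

Bit 2 is the 3rd from the right.
  100001101
        ^
That bit is 1.

Answer: 1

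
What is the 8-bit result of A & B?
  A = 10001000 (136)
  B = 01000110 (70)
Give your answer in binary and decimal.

Apply & to each column (1 only where both bits are 1):
  10001000
& 01000110
----------
  00000000

Answer: 00000000 (0)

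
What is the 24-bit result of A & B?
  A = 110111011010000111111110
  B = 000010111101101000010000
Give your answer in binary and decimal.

Apply & to each column (1 only where both bits are 1):
  110111011010000111111110
& 000010111101101000010000
--------------------------
  000010011000000000010000

Answer: 000010011000000000010000 (622608)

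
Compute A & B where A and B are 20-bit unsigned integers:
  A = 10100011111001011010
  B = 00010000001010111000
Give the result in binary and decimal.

Apply & to each column (1 only where both bits are 1):
  10100011111001011010
& 00010000001010111000
----------------------
  00000000001000011000

Answer: 00000000001000011000 (536)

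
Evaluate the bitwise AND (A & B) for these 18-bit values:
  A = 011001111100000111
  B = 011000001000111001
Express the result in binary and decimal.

Apply & to each column (1 only where both bits are 1):
  011001111100000111
& 011000001000111001
--------------------
  011000001000000001

Answer: 011000001000000001 (98817)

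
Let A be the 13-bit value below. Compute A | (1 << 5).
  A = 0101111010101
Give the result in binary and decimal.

Mask = 1 << 5 = 0000000100000
Bit 5 of A is 0, so OR-ing with the mask flips it to 1.
  0101111010101
| 0000000100000
---------------
  0101111110101

Answer: 0101111110101 (3061)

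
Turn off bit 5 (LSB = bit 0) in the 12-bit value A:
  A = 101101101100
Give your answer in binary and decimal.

Mask = ~(1 << 5) = 111111011111
Bit 5 of A is 1, so AND-ing with the mask clears it to 0.
  101101101100
& 111111011111
--------------
  101101001100

Answer: 101101001100 (2892)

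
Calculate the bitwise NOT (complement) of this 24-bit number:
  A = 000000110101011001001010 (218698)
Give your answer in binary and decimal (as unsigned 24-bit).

Flip each bit (0->1, 1->0):
  000000110101011001001010
  111111001010100110110101

Answer: 111111001010100110110101 (16558517)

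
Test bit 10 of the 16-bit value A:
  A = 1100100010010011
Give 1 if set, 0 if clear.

Bit 10 is the 11th from the right.
  1100100010010011
       ^
That bit is 0.

Answer: 0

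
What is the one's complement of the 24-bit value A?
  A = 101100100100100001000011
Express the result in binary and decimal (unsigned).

Flip each bit (0->1, 1->0):
  101100100100100001000011
  010011011011011110111100

Answer: 010011011011011110111100 (5093308)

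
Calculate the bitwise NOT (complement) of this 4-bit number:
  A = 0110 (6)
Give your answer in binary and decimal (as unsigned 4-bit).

Flip each bit (0->1, 1->0):
  0110
  1001

Answer: 1001 (9)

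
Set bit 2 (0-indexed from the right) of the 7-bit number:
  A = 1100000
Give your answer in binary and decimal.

Mask = 1 << 2 = 0000100
Bit 2 of A is 0, so OR-ing with the mask flips it to 1.
  1100000
| 0000100
---------
  1100100

Answer: 1100100 (100)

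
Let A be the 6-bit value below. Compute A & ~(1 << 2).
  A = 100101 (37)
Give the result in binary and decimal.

Mask = ~(1 << 2) = 111011
Bit 2 of A is 1, so AND-ing with the mask clears it to 0.
  100101
& 111011
--------
  100001

Answer: 100001 (33)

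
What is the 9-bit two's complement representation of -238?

1. Binary of +238:  011101110
2. Invert bits:     100010001
3. Add 1:           100010010

Answer: 100010010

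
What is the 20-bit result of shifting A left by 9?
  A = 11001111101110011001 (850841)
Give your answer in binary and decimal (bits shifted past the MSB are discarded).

Shift left by 9: drop the top 9 bit(s), append 9 zero(s) on the right.
  11001111101110011001  ->  discard [110011111], keep [01110011001], append 000000000
= 01110011001000000000

Answer: 01110011001000000000 (471552)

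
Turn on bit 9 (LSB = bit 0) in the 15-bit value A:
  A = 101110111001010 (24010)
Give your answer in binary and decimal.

Mask = 1 << 9 = 000001000000000
Bit 9 of A is 0, so OR-ing with the mask flips it to 1.
  101110111001010
| 000001000000000
-----------------
  101111111001010

Answer: 101111111001010 (24522)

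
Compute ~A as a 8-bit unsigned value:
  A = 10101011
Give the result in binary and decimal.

Flip each bit (0->1, 1->0):
  10101011
  01010100

Answer: 01010100 (84)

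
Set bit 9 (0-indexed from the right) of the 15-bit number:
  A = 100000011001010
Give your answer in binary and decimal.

Mask = 1 << 9 = 000001000000000
Bit 9 of A is 0, so OR-ing with the mask flips it to 1.
  100000011001010
| 000001000000000
-----------------
  100001011001010

Answer: 100001011001010 (17098)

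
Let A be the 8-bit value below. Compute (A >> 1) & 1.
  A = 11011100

Bit 1 is the 2nd from the right.
  11011100
        ^
That bit is 0.

Answer: 0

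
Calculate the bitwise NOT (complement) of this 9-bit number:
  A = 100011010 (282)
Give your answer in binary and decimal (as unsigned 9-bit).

Flip each bit (0->1, 1->0):
  100011010
  011100101

Answer: 011100101 (229)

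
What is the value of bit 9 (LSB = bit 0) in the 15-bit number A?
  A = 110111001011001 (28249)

Bit 9 is the 10th from the right.
  110111001011001
       ^
That bit is 1.

Answer: 1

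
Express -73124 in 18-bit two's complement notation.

1. Binary of +73124:  010001110110100100
2. Invert bits:     101110001001011011
3. Add 1:           101110001001011100

Answer: 101110001001011100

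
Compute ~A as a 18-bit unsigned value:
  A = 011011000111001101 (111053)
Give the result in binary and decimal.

Flip each bit (0->1, 1->0):
  011011000111001101
  100100111000110010

Answer: 100100111000110010 (151090)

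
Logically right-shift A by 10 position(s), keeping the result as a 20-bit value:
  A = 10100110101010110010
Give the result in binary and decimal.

Logical shift right by 10: drop the bottom 10 bit(s), prepend 10 zero(s) on the left.
  10100110101010110010  ->  keep [1010011010], discard [1010110010], prepend 0000000000
= 00000000001010011010

Answer: 00000000001010011010 (666)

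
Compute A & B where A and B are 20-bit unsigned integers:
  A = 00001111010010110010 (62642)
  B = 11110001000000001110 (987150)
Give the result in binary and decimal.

Apply & to each column (1 only where both bits are 1):
  00001111010010110010
& 11110001000000001110
----------------------
  00000001000000000010

Answer: 00000001000000000010 (4098)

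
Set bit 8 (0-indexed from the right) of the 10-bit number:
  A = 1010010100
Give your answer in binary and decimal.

Mask = 1 << 8 = 0100000000
Bit 8 of A is 0, so OR-ing with the mask flips it to 1.
  1010010100
| 0100000000
------------
  1110010100

Answer: 1110010100 (916)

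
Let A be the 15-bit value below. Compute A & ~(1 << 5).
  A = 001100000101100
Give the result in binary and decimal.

Mask = ~(1 << 5) = 111111111011111
Bit 5 of A is 1, so AND-ing with the mask clears it to 0.
  001100000101100
& 111111111011111
-----------------
  001100000001100

Answer: 001100000001100 (6156)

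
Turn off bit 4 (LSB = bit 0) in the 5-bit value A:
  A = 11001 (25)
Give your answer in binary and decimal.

Mask = ~(1 << 4) = 01111
Bit 4 of A is 1, so AND-ing with the mask clears it to 0.
  11001
& 01111
-------
  01001

Answer: 01001 (9)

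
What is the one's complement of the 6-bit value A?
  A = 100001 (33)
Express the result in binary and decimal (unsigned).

Flip each bit (0->1, 1->0):
  100001
  011110

Answer: 011110 (30)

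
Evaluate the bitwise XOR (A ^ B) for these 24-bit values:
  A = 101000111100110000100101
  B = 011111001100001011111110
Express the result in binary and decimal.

Apply ^ to each column (1 where bits differ):
  101000111100110000100101
^ 011111001100001011111110
--------------------------
  110111110000111011011011

Answer: 110111110000111011011011 (14618331)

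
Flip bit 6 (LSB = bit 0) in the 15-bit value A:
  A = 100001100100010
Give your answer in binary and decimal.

Mask = 1 << 6 = 000000001000000
Bit 6 of A is 0; XOR with the mask flips it to 1.
  100001100100010
^ 000000001000000
-----------------
  100001101100010

Answer: 100001101100010 (17250)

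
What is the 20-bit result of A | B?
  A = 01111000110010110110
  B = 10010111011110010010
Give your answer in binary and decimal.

Apply | to each column (1 where either bit is 1):
  01111000110010110110
| 10010111011110010010
----------------------
  11111111111110110110

Answer: 11111111111110110110 (1048502)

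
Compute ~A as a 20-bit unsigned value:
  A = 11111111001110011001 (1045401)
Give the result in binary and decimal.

Flip each bit (0->1, 1->0):
  11111111001110011001
  00000000110001100110

Answer: 00000000110001100110 (3174)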